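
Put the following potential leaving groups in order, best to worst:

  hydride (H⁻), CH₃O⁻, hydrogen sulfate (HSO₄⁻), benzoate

hydrogen sulfate (HSO₄⁻) > benzoate > CH₃O⁻ > hydride (H⁻)

hydrogen sulfate (HSO₄⁻): pKₐ(H₂SO₄) ≈ -3 — conjugate base of a strong mineral acid
benzoate: pKₐ(C₆H₅COOH) ≈ 4.2 — aryl carboxylate
CH₃O⁻: pKₐ(CH₃OH) ≈ 15.5 — strong base; alkoxides do not leave unassisted
hydride (H⁻): pKₐ(H₂) ≈ 36 — extremely strong base; leaves only in special hydride-transfer contexts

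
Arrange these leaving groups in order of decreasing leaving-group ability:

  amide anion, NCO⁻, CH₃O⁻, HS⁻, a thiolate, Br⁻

Leaving-group ability tracks the stability of the departed species; conjugate-acid pKₐ is the usual yardstick (lower pKₐ → better LG).
Br⁻: pKₐ(HBr) ≈ -9 — weak base; good leaving group
NCO⁻: pKₐ(HOCN) ≈ 3.5 — resonance between N and O
HS⁻: pKₐ(H₂S) ≈ 7 — larger and more polarisable than the oxygen analogue
a thiolate: pKₐ(RSH (a thiol)) ≈ 10.5 — moderately basic; rarely leaves without activation
CH₃O⁻: pKₐ(CH₃OH) ≈ 15.5 — strong base; alkoxides do not leave unassisted
amide anion: pKₐ(NH₃) ≈ 38 — extremely strong base; never a leaving group

Br⁻ > NCO⁻ > HS⁻ > a thiolate > CH₃O⁻ > amide anion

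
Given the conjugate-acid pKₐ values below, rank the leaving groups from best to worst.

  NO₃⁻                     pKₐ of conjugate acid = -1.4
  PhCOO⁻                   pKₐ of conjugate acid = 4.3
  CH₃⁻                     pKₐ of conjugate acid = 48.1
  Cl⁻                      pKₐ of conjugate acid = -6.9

Cl⁻ > NO₃⁻ > PhCOO⁻ > CH₃⁻

Lower conjugate-acid pKₐ ⇒ weaker base ⇒ better leaving group.
Sorting by the given values: Cl⁻ (-6.9), NO₃⁻ (-1.4), PhCOO⁻ (4.3), CH₃⁻ (48.1).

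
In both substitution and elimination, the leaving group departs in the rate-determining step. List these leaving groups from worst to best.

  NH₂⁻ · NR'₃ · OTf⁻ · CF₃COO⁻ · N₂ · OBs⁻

The more stable X⁻ (or X) is on its own — i.e. the weaker a base it is — the better a leaving group it makes.
N₂: no meaningful conjugate acid; N₂ departs as an exceptionally stable neutral molecule
OTf⁻: pKₐ(CF₃SO₃H (triflic acid)) ≈ -14
OBs⁻: pKₐ(p-BrC₆H₄SO₃H) ≈ -2.8
CF₃COO⁻: pKₐ(CF₃COOH) ≈ 0.2
NR'₃: pKₐ(R'₃NH⁺) ≈ 10.7
NH₂⁻: pKₐ(NH₃) ≈ 38
The question asks for worst first, so the sequence is read in increasing leaving-group ability.

NH₂⁻ < NR'₃ < CF₃COO⁻ < OBs⁻ < OTf⁻ < N₂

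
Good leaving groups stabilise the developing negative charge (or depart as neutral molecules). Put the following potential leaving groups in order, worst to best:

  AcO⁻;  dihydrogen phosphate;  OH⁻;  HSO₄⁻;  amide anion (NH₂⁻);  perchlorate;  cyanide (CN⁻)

amide anion (NH₂⁻) < OH⁻ < cyanide (CN⁻) < AcO⁻ < dihydrogen phosphate < HSO₄⁻ < perchlorate

A good leaving group is a weak base: the lower the pKₐ of its conjugate acid, the more readily it departs.
perchlorate: pKₐ(HClO₄) ≈ -10
HSO₄⁻: pKₐ(H₂SO₄) ≈ -3 — conjugate base of a strong mineral acid
dihydrogen phosphate: pKₐ(H₃PO₄) ≈ 2.1 — moderate base; biological leaving group after further activation
AcO⁻: pKₐ(CH₃COOH) ≈ 4.8 — resonance-stabilised but still a weak base
cyanide (CN⁻): pKₐ(HCN) ≈ 9.2
OH⁻: pKₐ(H₂O) ≈ 15.7 — strong base; essentially never leaves without prior activation
amide anion (NH₂⁻): pKₐ(NH₃) ≈ 38 — extremely strong base; never a leaving group
Reversing gives the worst-to-best order requested.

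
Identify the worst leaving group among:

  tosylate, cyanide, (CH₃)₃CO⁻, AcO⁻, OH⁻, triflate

(CH₃)₃CO⁻

The more stable X⁻ (or X) is on its own — i.e. the weaker a base it is — the better a leaving group it makes.
triflate: pKₐ(CF₃SO₃H (triflic acid)) ≈ -14
tosylate: pKₐ(p-CH₃C₆H₄SO₃H (TsOH)) ≈ -2.8
AcO⁻: pKₐ(CH₃COOH) ≈ 4.8
cyanide: pKₐ(HCN) ≈ 9.2
OH⁻: pKₐ(H₂O) ≈ 15.7
(CH₃)₃CO⁻: pKₐ(t-BuOH) ≈ 18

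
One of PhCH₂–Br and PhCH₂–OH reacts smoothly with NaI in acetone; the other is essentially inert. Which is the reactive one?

From PhCH₂–OH the departing group would be OH⁻ (pKₐ(H₂O) ≈ 15.7). Strong base; essentially never leaves without prior activation.
From PhCH₂–Br the leaving group is Br⁻ (pKₐ(HBr) ≈ -9). Weak base; good leaving group.
(In practice PhCH₂–Br is made from PhCH₂–OH by treatment with PBr₃, replacing the hydroxyl with bromide.)

PhCH₂–Br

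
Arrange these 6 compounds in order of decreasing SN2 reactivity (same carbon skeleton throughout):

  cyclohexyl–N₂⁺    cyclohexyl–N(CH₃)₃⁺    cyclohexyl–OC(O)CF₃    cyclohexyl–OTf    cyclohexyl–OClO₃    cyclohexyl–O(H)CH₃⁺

The skeletons are identical, so relative rate is governed entirely by leaving-group ability.
Rank by basicity of the departing species: weakest base leaves most easily.
cyclohexyl–N₂⁺ loses N₂: no meaningful conjugate acid; N₂ departs as an exceptionally stable neutral molecule
cyclohexyl–OTf loses OTf⁻: pKₐ(CF₃SO₃H (triflic acid)) ≈ -14
cyclohexyl–OClO₃ loses ClO₄⁻: pKₐ(HClO₄) ≈ -10
cyclohexyl–O(H)CH₃⁺ loses R'OH: pKₐ(R'OH₂⁺) ≈ -2.4
cyclohexyl–OC(O)CF₃ loses CF₃COO⁻: pKₐ(CF₃COOH) ≈ 0.2
cyclohexyl–N(CH₃)₃⁺ loses NR'₃: pKₐ(R'₃NH⁺) ≈ 10.7

cyclohexyl–N₂⁺ > cyclohexyl–OTf > cyclohexyl–OClO₃ > cyclohexyl–O(H)CH₃⁺ > cyclohexyl–OC(O)CF₃ > cyclohexyl–N(CH₃)₃⁺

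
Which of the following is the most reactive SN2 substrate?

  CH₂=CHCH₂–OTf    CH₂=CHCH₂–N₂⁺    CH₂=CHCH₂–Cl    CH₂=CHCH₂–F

CH₂=CHCH₂–N₂⁺

With the same alkyl group throughout, only the leaving group differentiates the rates.
Rank by basicity of the departing species: weakest base leaves most easily.
CH₂=CHCH₂–N₂⁺ loses N₂: no meaningful conjugate acid; N₂ departs as an exceptionally stable neutral molecule
CH₂=CHCH₂–OTf loses OTf⁻: pKₐ(CF₃SO₃H (triflic acid)) ≈ -14
CH₂=CHCH₂–Cl loses Cl⁻: pKₐ(HCl) ≈ -7
CH₂=CHCH₂–F loses F⁻: pKₐ(HF) ≈ 3.2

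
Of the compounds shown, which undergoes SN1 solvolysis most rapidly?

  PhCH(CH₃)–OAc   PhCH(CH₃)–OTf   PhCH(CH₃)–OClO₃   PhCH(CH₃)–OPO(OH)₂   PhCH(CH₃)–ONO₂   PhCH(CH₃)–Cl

With the same alkyl group throughout, only the leaving group differentiates the rates.
The more stable X⁻ (or X) is on its own — i.e. the weaker a base it is — the better a leaving group it makes.
PhCH(CH₃)–OTf loses OTf⁻: pKₐ(CF₃SO₃H (triflic acid)) ≈ -14
PhCH(CH₃)–OClO₃ loses ClO₄⁻: pKₐ(HClO₄) ≈ -10
PhCH(CH₃)–Cl loses Cl⁻: pKₐ(HCl) ≈ -7
PhCH(CH₃)–ONO₂ loses NO₃⁻: pKₐ(HNO₃) ≈ -1.3
PhCH(CH₃)–OPO(OH)₂ loses H₂PO₄⁻: pKₐ(H₃PO₄) ≈ 2.1
PhCH(CH₃)–OAc loses AcO⁻: pKₐ(CH₃COOH) ≈ 4.8

PhCH(CH₃)–OTf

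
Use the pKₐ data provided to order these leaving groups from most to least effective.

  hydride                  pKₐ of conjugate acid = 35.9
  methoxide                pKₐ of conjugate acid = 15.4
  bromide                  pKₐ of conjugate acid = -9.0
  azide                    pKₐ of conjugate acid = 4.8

Lower conjugate-acid pKₐ ⇒ weaker base ⇒ better leaving group.
Sorting by the given values: bromide (-9.0), azide (4.8), methoxide (15.4), hydride (35.9).

bromide > azide > methoxide > hydride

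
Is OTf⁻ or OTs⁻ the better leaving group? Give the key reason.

OTf⁻ is the better leaving group.
pKₐ(CF₃SO₃H (triflic acid)) ≈ -14 versus pKₐ(p-CH₃C₆H₄SO₃H (TsOH)) ≈ -2.8: OTf⁻ is the much weaker base.
Charge spread over three oxygens and a CF₃ group; the premier leaving group in synthesis.

OTf⁻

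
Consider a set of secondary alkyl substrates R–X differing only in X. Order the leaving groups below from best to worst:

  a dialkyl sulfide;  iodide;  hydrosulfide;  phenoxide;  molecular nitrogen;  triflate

molecular nitrogen: no meaningful conjugate acid; N₂ departs as an exceptionally stable neutral molecule
triflate: pKₐ(CF₃SO₃H (triflic acid)) ≈ -14
iodide: pKₐ(HI) ≈ -10 — large, highly polarisable; very weak base
a dialkyl sulfide: pKₐ(R'₂SH⁺) ≈ -7 — neutral; leaves from a sulfonium salt (R–SR'₂⁺)
hydrosulfide: pKₐ(H₂S) ≈ 7 — larger and more polarisable than the oxygen analogue
phenoxide: pKₐ(C₆H₅OH (phenol)) ≈ 10

molecular nitrogen > triflate > iodide > a dialkyl sulfide > hydrosulfide > phenoxide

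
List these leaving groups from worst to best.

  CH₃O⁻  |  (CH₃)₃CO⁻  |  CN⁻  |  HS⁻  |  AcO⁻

(CH₃)₃CO⁻ < CH₃O⁻ < CN⁻ < HS⁻ < AcO⁻

A good leaving group is a weak base: the lower the pKₐ of its conjugate acid, the more readily it departs.
AcO⁻: pKₐ(CH₃COOH) ≈ 4.8 — resonance-stabilised but still a weak base
HS⁻: pKₐ(H₂S) ≈ 7
CN⁻: pKₐ(HCN) ≈ 9.2 — sp carbon stabilises the charge somewhat, but still a poor LG
CH₃O⁻: pKₐ(CH₃OH) ≈ 15.5
(CH₃)₃CO⁻: pKₐ(t-BuOH) ≈ 18 — bulky, strongly basic alkoxide
The question asks for worst first, so the sequence is read in increasing leaving-group ability.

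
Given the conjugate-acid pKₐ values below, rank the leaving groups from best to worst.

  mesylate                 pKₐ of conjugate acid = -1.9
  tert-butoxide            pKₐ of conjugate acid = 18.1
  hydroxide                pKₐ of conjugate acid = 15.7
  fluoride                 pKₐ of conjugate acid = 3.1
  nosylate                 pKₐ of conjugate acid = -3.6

nosylate > mesylate > fluoride > hydroxide > tert-butoxide

Lower conjugate-acid pKₐ ⇒ weaker base ⇒ better leaving group.
Sorting by the given values: nosylate (-3.6), mesylate (-1.9), fluoride (3.1), hydroxide (15.7), tert-butoxide (18.1).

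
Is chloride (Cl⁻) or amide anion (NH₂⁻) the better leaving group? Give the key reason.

chloride (Cl⁻) is the better leaving group.
pKₐ(HCl) ≈ -7 versus pKₐ(NH₃) ≈ 38: chloride (Cl⁻) is the much weaker base.
Moderately weak base.

chloride (Cl⁻)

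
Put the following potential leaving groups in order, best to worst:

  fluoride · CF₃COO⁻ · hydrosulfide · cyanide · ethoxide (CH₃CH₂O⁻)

Leaving-group ability tracks the stability of the departed species; conjugate-acid pKₐ is the usual yardstick (lower pKₐ → better LG).
CF₃COO⁻: pKₐ(CF₃COOH) ≈ 0.2
fluoride: pKₐ(HF) ≈ 3.2
hydrosulfide: pKₐ(H₂S) ≈ 7
cyanide: pKₐ(HCN) ≈ 9.2 — sp carbon stabilises the charge somewhat, but still a poor LG
ethoxide (CH₃CH₂O⁻): pKₐ(CH₃CH₂OH) ≈ 16

CF₃COO⁻ > fluoride > hydrosulfide > cyanide > ethoxide (CH₃CH₂O⁻)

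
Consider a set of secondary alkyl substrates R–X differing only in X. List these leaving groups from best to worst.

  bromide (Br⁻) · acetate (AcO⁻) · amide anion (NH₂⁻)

bromide (Br⁻) > acetate (AcO⁻) > amide anion (NH₂⁻)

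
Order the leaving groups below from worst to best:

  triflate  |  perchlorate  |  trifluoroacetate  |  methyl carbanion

methyl carbanion < trifluoroacetate < perchlorate < triflate

Rank by basicity of the departing species: weakest base leaves most easily.
triflate: pKₐ(CF₃SO₃H (triflic acid)) ≈ -14
perchlorate: pKₐ(HClO₄) ≈ -10 — extremely weak base; rarely used for safety reasons
trifluoroacetate: pKₐ(CF₃COOH) ≈ 0.2
methyl carbanion: pKₐ(CH₄) ≈ 48
The question asks for worst first, so the sequence is read in increasing leaving-group ability.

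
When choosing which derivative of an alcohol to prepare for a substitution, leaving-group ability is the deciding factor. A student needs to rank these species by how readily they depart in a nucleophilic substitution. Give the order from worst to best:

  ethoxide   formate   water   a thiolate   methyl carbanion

methyl carbanion < ethoxide < a thiolate < formate < water

water: pKₐ(H₃O⁺) ≈ -1.7
formate: pKₐ(HCOOH) ≈ 3.8
a thiolate: pKₐ(RSH (a thiol)) ≈ 10.5
ethoxide: pKₐ(CH₃CH₂OH) ≈ 16
methyl carbanion: pKₐ(CH₄) ≈ 48
The question asks for worst first, so the sequence is read in increasing leaving-group ability.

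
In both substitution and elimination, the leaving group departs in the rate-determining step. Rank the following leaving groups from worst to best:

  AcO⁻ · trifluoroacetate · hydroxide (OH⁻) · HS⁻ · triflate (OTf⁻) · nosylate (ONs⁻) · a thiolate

Leaving-group ability tracks the stability of the departed species; conjugate-acid pKₐ is the usual yardstick (lower pKₐ → better LG).
triflate (OTf⁻): pKₐ(CF₃SO₃H (triflic acid)) ≈ -14
nosylate (ONs⁻): pKₐ(p-O₂NC₆H₄SO₃H) ≈ -3.5
trifluoroacetate: pKₐ(CF₃COOH) ≈ 0.2
AcO⁻: pKₐ(CH₃COOH) ≈ 4.8
HS⁻: pKₐ(H₂S) ≈ 7
a thiolate: pKₐ(RSH (a thiol)) ≈ 10.5
hydroxide (OH⁻): pKₐ(H₂O) ≈ 15.7
Reversing gives the worst-to-best order requested.

hydroxide (OH⁻) < a thiolate < HS⁻ < AcO⁻ < trifluoroacetate < nosylate (ONs⁻) < triflate (OTf⁻)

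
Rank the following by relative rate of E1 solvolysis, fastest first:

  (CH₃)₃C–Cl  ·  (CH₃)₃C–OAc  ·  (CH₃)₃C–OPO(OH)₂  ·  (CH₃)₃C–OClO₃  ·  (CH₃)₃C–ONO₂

(CH₃)₃C–OClO₃ > (CH₃)₃C–Cl > (CH₃)₃C–ONO₂ > (CH₃)₃C–OPO(OH)₂ > (CH₃)₃C–OAc

Same R in every case — rank the leaving groups.
Rank by basicity of the departing species: weakest base leaves most easily.
(CH₃)₃C–OClO₃ loses ClO₄⁻: pKₐ(HClO₄) ≈ -10
(CH₃)₃C–Cl loses Cl⁻: pKₐ(HCl) ≈ -7
(CH₃)₃C–ONO₂ loses NO₃⁻: pKₐ(HNO₃) ≈ -1.3
(CH₃)₃C–OPO(OH)₂ loses H₂PO₄⁻: pKₐ(H₃PO₄) ≈ 2.1
(CH₃)₃C–OAc loses AcO⁻: pKₐ(CH₃COOH) ≈ 4.8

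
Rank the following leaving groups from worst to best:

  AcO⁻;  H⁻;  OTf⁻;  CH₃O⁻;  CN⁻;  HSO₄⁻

H⁻ < CH₃O⁻ < CN⁻ < AcO⁻ < HSO₄⁻ < OTf⁻

OTf⁻: pKₐ(CF₃SO₃H (triflic acid)) ≈ -14
HSO₄⁻: pKₐ(H₂SO₄) ≈ -3
AcO⁻: pKₐ(CH₃COOH) ≈ 4.8
CN⁻: pKₐ(HCN) ≈ 9.2
CH₃O⁻: pKₐ(CH₃OH) ≈ 15.5
H⁻: pKₐ(H₂) ≈ 36
The question asks for worst first, so the sequence is read in increasing leaving-group ability.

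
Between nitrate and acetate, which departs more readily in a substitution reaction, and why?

nitrate

nitrate is the better leaving group.
pKₐ(HNO₃) ≈ -1.3 versus pKₐ(CH₃COOH) ≈ 4.8: nitrate is the much weaker base.
Resonance-delocalised over three oxygens.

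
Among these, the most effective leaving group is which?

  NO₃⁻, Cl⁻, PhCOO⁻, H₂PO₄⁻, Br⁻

Br⁻

Leaving-group ability tracks the stability of the departed species; conjugate-acid pKₐ is the usual yardstick (lower pKₐ → better LG).
Br⁻: pKₐ(HBr) ≈ -9
Cl⁻: pKₐ(HCl) ≈ -7
NO₃⁻: pKₐ(HNO₃) ≈ -1.3
H₂PO₄⁻: pKₐ(H₃PO₄) ≈ 2.1
PhCOO⁻: pKₐ(C₆H₅COOH) ≈ 4.2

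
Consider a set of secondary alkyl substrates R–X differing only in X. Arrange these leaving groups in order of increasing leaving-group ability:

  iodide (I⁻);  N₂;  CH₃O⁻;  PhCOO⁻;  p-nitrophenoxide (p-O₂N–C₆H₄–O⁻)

CH₃O⁻ < p-nitrophenoxide (p-O₂N–C₆H₄–O⁻) < PhCOO⁻ < iodide (I⁻) < N₂

The more stable X⁻ (or X) is on its own — i.e. the weaker a base it is — the better a leaving group it makes.
N₂: no meaningful conjugate acid; N₂ departs as an exceptionally stable neutral molecule
iodide (I⁻): pKₐ(HI) ≈ -10
PhCOO⁻: pKₐ(C₆H₅COOH) ≈ 4.2 — aryl carboxylate
p-nitrophenoxide (p-O₂N–C₆H₄–O⁻): pKₐ(p-nitrophenol) ≈ 7.2
CH₃O⁻: pKₐ(CH₃OH) ≈ 15.5
Listed from poorest to best leaving group as asked.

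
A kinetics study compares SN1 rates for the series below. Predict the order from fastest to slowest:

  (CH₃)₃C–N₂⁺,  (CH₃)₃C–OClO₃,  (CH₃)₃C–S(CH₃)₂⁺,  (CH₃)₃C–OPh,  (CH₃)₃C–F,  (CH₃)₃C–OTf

(CH₃)₃C–N₂⁺ > (CH₃)₃C–OTf > (CH₃)₃C–OClO₃ > (CH₃)₃C–S(CH₃)₂⁺ > (CH₃)₃C–F > (CH₃)₃C–OPh

Same R in every case — rank the leaving groups.
Rank by basicity of the departing species: weakest base leaves most easily.
(CH₃)₃C–N₂⁺ loses N₂: no meaningful conjugate acid; N₂ departs as an exceptionally stable neutral molecule
(CH₃)₃C–OTf loses OTf⁻: pKₐ(CF₃SO₃H (triflic acid)) ≈ -14
(CH₃)₃C–OClO₃ loses ClO₄⁻: pKₐ(HClO₄) ≈ -10
(CH₃)₃C–S(CH₃)₂⁺ loses SR'₂: pKₐ(R'₂SH⁺) ≈ -7
(CH₃)₃C–F loses F⁻: pKₐ(HF) ≈ 3.2
(CH₃)₃C–OPh loses PhO⁻: pKₐ(C₆H₅OH (phenol)) ≈ 10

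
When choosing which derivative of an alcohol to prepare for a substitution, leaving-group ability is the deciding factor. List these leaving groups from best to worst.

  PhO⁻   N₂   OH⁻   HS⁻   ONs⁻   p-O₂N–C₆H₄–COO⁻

N₂: no meaningful conjugate acid; N₂ departs as an exceptionally stable neutral molecule
ONs⁻: pKₐ(p-O₂NC₆H₄SO₃H) ≈ -3.5
p-O₂N–C₆H₄–COO⁻: pKₐ(p-nitrobenzoic acid) ≈ 3.4 — electron-withdrawing nitro group stabilises the carboxylate
HS⁻: pKₐ(H₂S) ≈ 7
PhO⁻: pKₐ(C₆H₅OH (phenol)) ≈ 10 — resonance into the ring helps, but still a poor LG
OH⁻: pKₐ(H₂O) ≈ 15.7

N₂ > ONs⁻ > p-O₂N–C₆H₄–COO⁻ > HS⁻ > PhO⁻ > OH⁻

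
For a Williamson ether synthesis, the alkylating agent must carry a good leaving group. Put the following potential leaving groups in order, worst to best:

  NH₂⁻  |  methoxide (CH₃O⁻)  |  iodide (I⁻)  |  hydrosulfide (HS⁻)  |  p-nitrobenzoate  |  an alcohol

NH₂⁻ < methoxide (CH₃O⁻) < hydrosulfide (HS⁻) < p-nitrobenzoate < an alcohol < iodide (I⁻)

iodide (I⁻): pKₐ(HI) ≈ -10 — large, highly polarisable; very weak base
an alcohol: pKₐ(R'OH₂⁺) ≈ -2.4 — neutral; leaves from a protonated ether (an oxonium ion, R–O(H)R'⁺)
p-nitrobenzoate: pKₐ(p-nitrobenzoic acid) ≈ 3.4 — electron-withdrawing nitro group stabilises the carboxylate
hydrosulfide (HS⁻): pKₐ(H₂S) ≈ 7
methoxide (CH₃O⁻): pKₐ(CH₃OH) ≈ 15.5
NH₂⁻: pKₐ(NH₃) ≈ 38 — extremely strong base; never a leaving group
Reversing gives the worst-to-best order requested.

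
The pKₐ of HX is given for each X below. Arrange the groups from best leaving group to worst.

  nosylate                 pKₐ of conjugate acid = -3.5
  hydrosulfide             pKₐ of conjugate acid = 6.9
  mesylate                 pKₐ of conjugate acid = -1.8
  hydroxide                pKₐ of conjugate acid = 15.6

nosylate > mesylate > hydrosulfide > hydroxide

Lower conjugate-acid pKₐ ⇒ weaker base ⇒ better leaving group.
Sorting by the given values: nosylate (-3.5), mesylate (-1.8), hydrosulfide (6.9), hydroxide (15.6).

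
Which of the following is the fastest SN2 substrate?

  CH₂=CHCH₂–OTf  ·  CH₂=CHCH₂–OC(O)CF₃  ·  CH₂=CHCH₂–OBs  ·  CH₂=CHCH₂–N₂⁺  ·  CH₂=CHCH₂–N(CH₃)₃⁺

With the same alkyl group throughout, only the leaving group differentiates the rates.
Leaving-group ability tracks the stability of the departed species; conjugate-acid pKₐ is the usual yardstick (lower pKₐ → better LG).
CH₂=CHCH₂–N₂⁺ loses N₂: no meaningful conjugate acid; N₂ departs as an exceptionally stable neutral molecule
CH₂=CHCH₂–OTf loses OTf⁻: pKₐ(CF₃SO₃H (triflic acid)) ≈ -14
CH₂=CHCH₂–OBs loses OBs⁻: pKₐ(p-BrC₆H₄SO₃H) ≈ -2.8
CH₂=CHCH₂–OC(O)CF₃ loses CF₃COO⁻: pKₐ(CF₃COOH) ≈ 0.2
CH₂=CHCH₂–N(CH₃)₃⁺ loses NR'₃: pKₐ(R'₃NH⁺) ≈ 10.7

CH₂=CHCH₂–N₂⁺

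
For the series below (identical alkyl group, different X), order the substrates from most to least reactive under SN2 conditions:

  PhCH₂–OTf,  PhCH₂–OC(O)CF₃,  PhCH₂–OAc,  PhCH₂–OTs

PhCH₂–OTf > PhCH₂–OTs > PhCH₂–OC(O)CF₃ > PhCH₂–OAc

With the same alkyl group throughout, only the leaving group differentiates the rates.
Rank by basicity of the departing species: weakest base leaves most easily.
PhCH₂–OTf loses OTf⁻: pKₐ(CF₃SO₃H (triflic acid)) ≈ -14
PhCH₂–OTs loses OTs⁻: pKₐ(p-CH₃C₆H₄SO₃H (TsOH)) ≈ -2.8
PhCH₂–OC(O)CF₃ loses CF₃COO⁻: pKₐ(CF₃COOH) ≈ 0.2
PhCH₂–OAc loses AcO⁻: pKₐ(CH₃COOH) ≈ 4.8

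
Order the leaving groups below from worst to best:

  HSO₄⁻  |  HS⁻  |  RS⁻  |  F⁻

Rank by basicity of the departing species: weakest base leaves most easily.
HSO₄⁻: pKₐ(H₂SO₄) ≈ -3
F⁻: pKₐ(HF) ≈ 3.2
HS⁻: pKₐ(H₂S) ≈ 7 — larger and more polarisable than the oxygen analogue
RS⁻: pKₐ(RSH (a thiol)) ≈ 10.5
The question asks for worst first, so the sequence is read in increasing leaving-group ability.

RS⁻ < HS⁻ < F⁻ < HSO₄⁻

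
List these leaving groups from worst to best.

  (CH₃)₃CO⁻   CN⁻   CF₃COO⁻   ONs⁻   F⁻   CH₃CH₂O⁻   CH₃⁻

CH₃⁻ < (CH₃)₃CO⁻ < CH₃CH₂O⁻ < CN⁻ < F⁻ < CF₃COO⁻ < ONs⁻

A good leaving group is a weak base: the lower the pKₐ of its conjugate acid, the more readily it departs.
ONs⁻: pKₐ(p-O₂NC₆H₄SO₃H) ≈ -3.5
CF₃COO⁻: pKₐ(CF₃COOH) ≈ 0.2 — strongly electron-withdrawing CF₃ stabilises the carboxylate
F⁻: pKₐ(HF) ≈ 3.2
CN⁻: pKₐ(HCN) ≈ 9.2 — sp carbon stabilises the charge somewhat, but still a poor LG
CH₃CH₂O⁻: pKₐ(CH₃CH₂OH) ≈ 16 — strong base; alkoxides do not leave unassisted
(CH₃)₃CO⁻: pKₐ(t-BuOH) ≈ 18 — bulky, strongly basic alkoxide
CH₃⁻: pKₐ(CH₄) ≈ 48
Listed from poorest to best leaving group as asked.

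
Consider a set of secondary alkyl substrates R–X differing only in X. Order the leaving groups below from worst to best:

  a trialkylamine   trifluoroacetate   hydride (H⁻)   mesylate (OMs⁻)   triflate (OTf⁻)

hydride (H⁻) < a trialkylamine < trifluoroacetate < mesylate (OMs⁻) < triflate (OTf⁻)

A good leaving group is a weak base: the lower the pKₐ of its conjugate acid, the more readily it departs.
triflate (OTf⁻): pKₐ(CF₃SO₃H (triflic acid)) ≈ -14 — charge spread over three oxygens and a CF₃ group; the premier leaving group in synthesis
mesylate (OMs⁻): pKₐ(CH₃SO₃H (MsOH)) ≈ -1.9 — resonance-delocalised alkanesulfonate
trifluoroacetate: pKₐ(CF₃COOH) ≈ 0.2
a trialkylamine: pKₐ(R'₃NH⁺) ≈ 10.7 — neutral but still a fairly strong base; Hofmann-elimination LG
hydride (H⁻): pKₐ(H₂) ≈ 36 — extremely strong base; leaves only in special hydride-transfer contexts
Reversing gives the worst-to-best order requested.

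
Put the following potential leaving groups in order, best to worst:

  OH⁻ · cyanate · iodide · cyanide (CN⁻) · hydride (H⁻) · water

iodide > water > cyanate > cyanide (CN⁻) > OH⁻ > hydride (H⁻)

iodide: pKₐ(HI) ≈ -10 — large, highly polarisable; very weak base
water: pKₐ(H₃O⁺) ≈ -1.7 — neutral; leaves from a protonated alcohol (R–OH₂⁺)
cyanate: pKₐ(HOCN) ≈ 3.5 — resonance between N and O
cyanide (CN⁻): pKₐ(HCN) ≈ 9.2
OH⁻: pKₐ(H₂O) ≈ 15.7 — strong base; essentially never leaves without prior activation
hydride (H⁻): pKₐ(H₂) ≈ 36 — extremely strong base; leaves only in special hydride-transfer contexts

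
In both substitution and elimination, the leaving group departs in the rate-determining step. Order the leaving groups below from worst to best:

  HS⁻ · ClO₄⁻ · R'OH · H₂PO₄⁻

The more stable X⁻ (or X) is on its own — i.e. the weaker a base it is — the better a leaving group it makes.
ClO₄⁻: pKₐ(HClO₄) ≈ -10
R'OH: pKₐ(R'OH₂⁺) ≈ -2.4
H₂PO₄⁻: pKₐ(H₃PO₄) ≈ 2.1
HS⁻: pKₐ(H₂S) ≈ 7
Reversing gives the worst-to-best order requested.

HS⁻ < H₂PO₄⁻ < R'OH < ClO₄⁻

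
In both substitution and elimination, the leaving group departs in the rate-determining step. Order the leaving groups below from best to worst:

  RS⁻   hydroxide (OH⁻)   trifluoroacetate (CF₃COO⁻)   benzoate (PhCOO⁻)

trifluoroacetate (CF₃COO⁻) > benzoate (PhCOO⁻) > RS⁻ > hydroxide (OH⁻)

trifluoroacetate (CF₃COO⁻): pKₐ(CF₃COOH) ≈ 0.2 — strongly electron-withdrawing CF₃ stabilises the carboxylate
benzoate (PhCOO⁻): pKₐ(C₆H₅COOH) ≈ 4.2 — aryl carboxylate
RS⁻: pKₐ(RSH (a thiol)) ≈ 10.5 — moderately basic; rarely leaves without activation
hydroxide (OH⁻): pKₐ(H₂O) ≈ 15.7 — strong base; essentially never leaves without prior activation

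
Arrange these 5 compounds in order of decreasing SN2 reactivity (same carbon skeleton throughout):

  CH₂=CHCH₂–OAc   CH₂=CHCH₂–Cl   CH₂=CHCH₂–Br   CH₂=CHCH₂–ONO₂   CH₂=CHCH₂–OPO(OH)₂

CH₂=CHCH₂–Br > CH₂=CHCH₂–Cl > CH₂=CHCH₂–ONO₂ > CH₂=CHCH₂–OPO(OH)₂ > CH₂=CHCH₂–OAc

Identical carbon frameworks mean the comparison reduces to leaving-group quality.
A good leaving group is a weak base: the lower the pKₐ of its conjugate acid, the more readily it departs.
CH₂=CHCH₂–Br loses Br⁻: pKₐ(HBr) ≈ -9
CH₂=CHCH₂–Cl loses Cl⁻: pKₐ(HCl) ≈ -7
CH₂=CHCH₂–ONO₂ loses NO₃⁻: pKₐ(HNO₃) ≈ -1.3
CH₂=CHCH₂–OPO(OH)₂ loses H₂PO₄⁻: pKₐ(H₃PO₄) ≈ 2.1
CH₂=CHCH₂–OAc loses AcO⁻: pKₐ(CH₃COOH) ≈ 4.8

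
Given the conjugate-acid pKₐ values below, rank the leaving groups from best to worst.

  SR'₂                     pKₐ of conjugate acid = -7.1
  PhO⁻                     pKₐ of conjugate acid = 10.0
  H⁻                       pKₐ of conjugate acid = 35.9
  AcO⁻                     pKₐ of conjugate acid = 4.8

Lower conjugate-acid pKₐ ⇒ weaker base ⇒ better leaving group.
Sorting by the given values: SR'₂ (-7.1), AcO⁻ (4.8), PhO⁻ (10.0), H⁻ (35.9).

SR'₂ > AcO⁻ > PhO⁻ > H⁻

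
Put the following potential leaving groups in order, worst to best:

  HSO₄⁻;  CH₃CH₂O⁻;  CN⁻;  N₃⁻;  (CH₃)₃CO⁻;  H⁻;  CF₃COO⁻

H⁻ < (CH₃)₃CO⁻ < CH₃CH₂O⁻ < CN⁻ < N₃⁻ < CF₃COO⁻ < HSO₄⁻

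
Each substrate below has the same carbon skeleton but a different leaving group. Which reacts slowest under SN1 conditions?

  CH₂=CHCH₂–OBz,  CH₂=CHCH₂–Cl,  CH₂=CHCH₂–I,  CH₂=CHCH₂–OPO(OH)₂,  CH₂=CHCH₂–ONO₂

CH₂=CHCH₂–OBz

The skeletons are identical, so relative rate is governed entirely by leaving-group ability.
A good leaving group is a weak base: the lower the pKₐ of its conjugate acid, the more readily it departs.
CH₂=CHCH₂–I loses I⁻: pKₐ(HI) ≈ -10
CH₂=CHCH₂–Cl loses Cl⁻: pKₐ(HCl) ≈ -7
CH₂=CHCH₂–ONO₂ loses NO₃⁻: pKₐ(HNO₃) ≈ -1.3
CH₂=CHCH₂–OPO(OH)₂ loses H₂PO₄⁻: pKₐ(H₃PO₄) ≈ 2.1
CH₂=CHCH₂–OBz loses PhCOO⁻: pKₐ(C₆H₅COOH) ≈ 4.2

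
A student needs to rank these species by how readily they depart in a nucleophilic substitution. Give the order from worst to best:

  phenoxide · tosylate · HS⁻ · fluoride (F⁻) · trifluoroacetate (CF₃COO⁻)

tosylate: pKₐ(p-CH₃C₆H₄SO₃H (TsOH)) ≈ -2.8 — resonance-delocalised arenesulfonate
trifluoroacetate (CF₃COO⁻): pKₐ(CF₃COOH) ≈ 0.2 — strongly electron-withdrawing CF₃ stabilises the carboxylate
fluoride (F⁻): pKₐ(HF) ≈ 3.2
HS⁻: pKₐ(H₂S) ≈ 7
phenoxide: pKₐ(C₆H₅OH (phenol)) ≈ 10 — resonance into the ring helps, but still a poor LG
Listed from poorest to best leaving group as asked.

phenoxide < HS⁻ < fluoride (F⁻) < trifluoroacetate (CF₃COO⁻) < tosylate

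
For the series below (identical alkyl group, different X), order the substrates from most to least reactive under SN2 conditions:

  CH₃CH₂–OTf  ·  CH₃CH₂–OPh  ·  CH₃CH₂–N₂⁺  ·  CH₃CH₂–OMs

Same R in every case — rank the leaving groups.
Rank by basicity of the departing species: weakest base leaves most easily.
CH₃CH₂–N₂⁺ loses N₂: no meaningful conjugate acid; N₂ departs as an exceptionally stable neutral molecule
CH₃CH₂–OTf loses OTf⁻: pKₐ(CF₃SO₃H (triflic acid)) ≈ -14
CH₃CH₂–OMs loses OMs⁻: pKₐ(CH₃SO₃H (MsOH)) ≈ -1.9
CH₃CH₂–OPh loses PhO⁻: pKₐ(C₆H₅OH (phenol)) ≈ 10

CH₃CH₂–N₂⁺ > CH₃CH₂–OTf > CH₃CH₂–OMs > CH₃CH₂–OPh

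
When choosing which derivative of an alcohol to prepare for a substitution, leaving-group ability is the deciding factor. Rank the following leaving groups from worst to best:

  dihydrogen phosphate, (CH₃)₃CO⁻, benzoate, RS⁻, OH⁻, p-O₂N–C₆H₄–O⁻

Rank by basicity of the departing species: weakest base leaves most easily.
dihydrogen phosphate: pKₐ(H₃PO₄) ≈ 2.1
benzoate: pKₐ(C₆H₅COOH) ≈ 4.2
p-O₂N–C₆H₄–O⁻: pKₐ(p-nitrophenol) ≈ 7.2
RS⁻: pKₐ(RSH (a thiol)) ≈ 10.5
OH⁻: pKₐ(H₂O) ≈ 15.7 — strong base; essentially never leaves without prior activation
(CH₃)₃CO⁻: pKₐ(t-BuOH) ≈ 18 — bulky, strongly basic alkoxide
The question asks for worst first, so the sequence is read in increasing leaving-group ability.

(CH₃)₃CO⁻ < OH⁻ < RS⁻ < p-O₂N–C₆H₄–O⁻ < benzoate < dihydrogen phosphate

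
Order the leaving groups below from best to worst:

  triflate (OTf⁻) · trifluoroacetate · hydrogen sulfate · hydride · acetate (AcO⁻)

triflate (OTf⁻) > hydrogen sulfate > trifluoroacetate > acetate (AcO⁻) > hydride

The more stable X⁻ (or X) is on its own — i.e. the weaker a base it is — the better a leaving group it makes.
triflate (OTf⁻): pKₐ(CF₃SO₃H (triflic acid)) ≈ -14
hydrogen sulfate: pKₐ(H₂SO₄) ≈ -3
trifluoroacetate: pKₐ(CF₃COOH) ≈ 0.2 — strongly electron-withdrawing CF₃ stabilises the carboxylate
acetate (AcO⁻): pKₐ(CH₃COOH) ≈ 4.8
hydride: pKₐ(H₂) ≈ 36 — extremely strong base; leaves only in special hydride-transfer contexts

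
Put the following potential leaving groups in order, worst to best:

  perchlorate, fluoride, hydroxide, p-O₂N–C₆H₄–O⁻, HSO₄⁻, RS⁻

The more stable X⁻ (or X) is on its own — i.e. the weaker a base it is — the better a leaving group it makes.
perchlorate: pKₐ(HClO₄) ≈ -10
HSO₄⁻: pKₐ(H₂SO₄) ≈ -3
fluoride: pKₐ(HF) ≈ 3.2
p-O₂N–C₆H₄–O⁻: pKₐ(p-nitrophenol) ≈ 7.2
RS⁻: pKₐ(RSH (a thiol)) ≈ 10.5
hydroxide: pKₐ(H₂O) ≈ 15.7
The question asks for worst first, so the sequence is read in increasing leaving-group ability.

hydroxide < RS⁻ < p-O₂N–C₆H₄–O⁻ < fluoride < HSO₄⁻ < perchlorate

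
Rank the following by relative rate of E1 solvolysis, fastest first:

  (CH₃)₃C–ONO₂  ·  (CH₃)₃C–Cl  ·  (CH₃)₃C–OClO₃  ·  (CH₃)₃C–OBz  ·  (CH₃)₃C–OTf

(CH₃)₃C–OTf > (CH₃)₃C–OClO₃ > (CH₃)₃C–Cl > (CH₃)₃C–ONO₂ > (CH₃)₃C–OBz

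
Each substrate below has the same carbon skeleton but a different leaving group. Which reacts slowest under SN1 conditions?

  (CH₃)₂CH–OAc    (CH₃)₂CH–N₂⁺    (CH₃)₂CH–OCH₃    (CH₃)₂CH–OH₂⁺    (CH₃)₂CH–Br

The skeletons are identical, so relative rate is governed entirely by leaving-group ability.
A good leaving group is a weak base: the lower the pKₐ of its conjugate acid, the more readily it departs.
(CH₃)₂CH–N₂⁺ loses N₂: no meaningful conjugate acid; N₂ departs as an exceptionally stable neutral molecule
(CH₃)₂CH–Br loses Br⁻: pKₐ(HBr) ≈ -9
(CH₃)₂CH–OH₂⁺ loses H₂O: pKₐ(H₃O⁺) ≈ -1.7
(CH₃)₂CH–OAc loses AcO⁻: pKₐ(CH₃COOH) ≈ 4.8
(CH₃)₂CH–OCH₃ loses CH₃O⁻: pKₐ(CH₃OH) ≈ 15.5

(CH₃)₂CH–OCH₃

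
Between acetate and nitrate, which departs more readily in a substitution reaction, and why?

nitrate

nitrate is the better leaving group.
pKₐ(HNO₃) ≈ -1.3 versus pKₐ(CH₃COOH) ≈ 4.8: nitrate is the much weaker base.
Resonance-delocalised over three oxygens.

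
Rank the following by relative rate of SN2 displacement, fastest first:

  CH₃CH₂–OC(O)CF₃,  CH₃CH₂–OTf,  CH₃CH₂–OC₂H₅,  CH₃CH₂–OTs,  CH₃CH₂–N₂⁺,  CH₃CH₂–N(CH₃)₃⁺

Same R in every case — rank the leaving groups.
Leaving-group ability tracks the stability of the departed species; conjugate-acid pKₐ is the usual yardstick (lower pKₐ → better LG).
CH₃CH₂–N₂⁺ loses N₂: no meaningful conjugate acid; N₂ departs as an exceptionally stable neutral molecule
CH₃CH₂–OTf loses OTf⁻: pKₐ(CF₃SO₃H (triflic acid)) ≈ -14
CH₃CH₂–OTs loses OTs⁻: pKₐ(p-CH₃C₆H₄SO₃H (TsOH)) ≈ -2.8
CH₃CH₂–OC(O)CF₃ loses CF₃COO⁻: pKₐ(CF₃COOH) ≈ 0.2
CH₃CH₂–N(CH₃)₃⁺ loses NR'₃: pKₐ(R'₃NH⁺) ≈ 10.7
CH₃CH₂–OC₂H₅ loses CH₃CH₂O⁻: pKₐ(CH₃CH₂OH) ≈ 16

CH₃CH₂–N₂⁺ > CH₃CH₂–OTf > CH₃CH₂–OTs > CH₃CH₂–OC(O)CF₃ > CH₃CH₂–N(CH₃)₃⁺ > CH₃CH₂–OC₂H₅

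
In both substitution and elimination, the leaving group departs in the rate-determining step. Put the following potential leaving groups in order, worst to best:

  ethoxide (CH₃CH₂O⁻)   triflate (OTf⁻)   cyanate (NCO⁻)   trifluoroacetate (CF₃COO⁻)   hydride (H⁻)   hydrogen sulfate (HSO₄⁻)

The more stable X⁻ (or X) is on its own — i.e. the weaker a base it is — the better a leaving group it makes.
triflate (OTf⁻): pKₐ(CF₃SO₃H (triflic acid)) ≈ -14
hydrogen sulfate (HSO₄⁻): pKₐ(H₂SO₄) ≈ -3
trifluoroacetate (CF₃COO⁻): pKₐ(CF₃COOH) ≈ 0.2
cyanate (NCO⁻): pKₐ(HOCN) ≈ 3.5 — resonance between N and O
ethoxide (CH₃CH₂O⁻): pKₐ(CH₃CH₂OH) ≈ 16
hydride (H⁻): pKₐ(H₂) ≈ 36 — extremely strong base; leaves only in special hydride-transfer contexts
Listed from poorest to best leaving group as asked.

hydride (H⁻) < ethoxide (CH₃CH₂O⁻) < cyanate (NCO⁻) < trifluoroacetate (CF₃COO⁻) < hydrogen sulfate (HSO₄⁻) < triflate (OTf⁻)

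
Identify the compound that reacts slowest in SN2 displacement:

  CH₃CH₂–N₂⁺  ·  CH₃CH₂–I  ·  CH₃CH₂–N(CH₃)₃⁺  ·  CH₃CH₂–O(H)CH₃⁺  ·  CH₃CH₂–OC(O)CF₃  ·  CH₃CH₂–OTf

CH₃CH₂–N(CH₃)₃⁺

Same R in every case — rank the leaving groups.
The more stable X⁻ (or X) is on its own — i.e. the weaker a base it is — the better a leaving group it makes.
CH₃CH₂–N₂⁺ loses N₂: no meaningful conjugate acid; N₂ departs as an exceptionally stable neutral molecule
CH₃CH₂–OTf loses OTf⁻: pKₐ(CF₃SO₃H (triflic acid)) ≈ -14
CH₃CH₂–I loses I⁻: pKₐ(HI) ≈ -10
CH₃CH₂–O(H)CH₃⁺ loses R'OH: pKₐ(R'OH₂⁺) ≈ -2.4
CH₃CH₂–OC(O)CF₃ loses CF₃COO⁻: pKₐ(CF₃COOH) ≈ 0.2
CH₃CH₂–N(CH₃)₃⁺ loses NR'₃: pKₐ(R'₃NH⁺) ≈ 10.7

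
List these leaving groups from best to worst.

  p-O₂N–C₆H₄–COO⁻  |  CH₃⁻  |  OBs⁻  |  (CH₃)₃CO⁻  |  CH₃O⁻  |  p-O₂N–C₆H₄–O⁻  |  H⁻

OBs⁻ > p-O₂N–C₆H₄–COO⁻ > p-O₂N–C₆H₄–O⁻ > CH₃O⁻ > (CH₃)₃CO⁻ > H⁻ > CH₃⁻

OBs⁻: pKₐ(p-BrC₆H₄SO₃H) ≈ -2.8
p-O₂N–C₆H₄–COO⁻: pKₐ(p-nitrobenzoic acid) ≈ 3.4
p-O₂N–C₆H₄–O⁻: pKₐ(p-nitrophenol) ≈ 7.2
CH₃O⁻: pKₐ(CH₃OH) ≈ 15.5
(CH₃)₃CO⁻: pKₐ(t-BuOH) ≈ 18
H⁻: pKₐ(H₂) ≈ 36
CH₃⁻: pKₐ(CH₄) ≈ 48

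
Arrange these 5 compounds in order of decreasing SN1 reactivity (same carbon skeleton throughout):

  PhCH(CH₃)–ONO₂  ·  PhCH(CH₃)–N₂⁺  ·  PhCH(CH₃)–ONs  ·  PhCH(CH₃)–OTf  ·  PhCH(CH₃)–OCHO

With the same alkyl group throughout, only the leaving group differentiates the rates.
Leaving-group ability tracks the stability of the departed species; conjugate-acid pKₐ is the usual yardstick (lower pKₐ → better LG).
PhCH(CH₃)–N₂⁺ loses N₂: no meaningful conjugate acid; N₂ departs as an exceptionally stable neutral molecule
PhCH(CH₃)–OTf loses OTf⁻: pKₐ(CF₃SO₃H (triflic acid)) ≈ -14
PhCH(CH₃)–ONs loses ONs⁻: pKₐ(p-O₂NC₆H₄SO₃H) ≈ -3.5
PhCH(CH₃)–ONO₂ loses NO₃⁻: pKₐ(HNO₃) ≈ -1.3
PhCH(CH₃)–OCHO loses HCOO⁻: pKₐ(HCOOH) ≈ 3.8

PhCH(CH₃)–N₂⁺ > PhCH(CH₃)–OTf > PhCH(CH₃)–ONs > PhCH(CH₃)–ONO₂ > PhCH(CH₃)–OCHO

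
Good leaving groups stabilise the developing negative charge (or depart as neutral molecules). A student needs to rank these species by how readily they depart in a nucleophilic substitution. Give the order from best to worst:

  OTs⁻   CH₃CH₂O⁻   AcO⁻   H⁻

OTs⁻ > AcO⁻ > CH₃CH₂O⁻ > H⁻

OTs⁻: pKₐ(p-CH₃C₆H₄SO₃H (TsOH)) ≈ -2.8 — resonance-delocalised arenesulfonate
AcO⁻: pKₐ(CH₃COOH) ≈ 4.8 — resonance-stabilised but still a weak base
CH₃CH₂O⁻: pKₐ(CH₃CH₂OH) ≈ 16 — strong base; alkoxides do not leave unassisted
H⁻: pKₐ(H₂) ≈ 36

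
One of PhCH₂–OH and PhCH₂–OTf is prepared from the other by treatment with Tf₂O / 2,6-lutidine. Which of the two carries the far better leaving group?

From PhCH₂–OH the departing group would be OH⁻ (pKₐ(H₂O) ≈ 15.7). Strong base; essentially never leaves without prior activation.
From PhCH₂–OTf the leaving group is OTf⁻ (pKₐ(CF₃SO₃H (triflic acid)) ≈ -14). Charge spread over three oxygens and a CF₃ group; the premier leaving group in synthesis.
Treatment with Tf₂O / 2,6-lutidine works by converting the hydroxyl into a triflate, making PhCH₂–OTf enormously more reactive.

PhCH₂–OTf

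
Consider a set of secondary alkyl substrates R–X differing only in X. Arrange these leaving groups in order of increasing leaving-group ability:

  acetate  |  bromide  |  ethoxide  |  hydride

bromide: pKₐ(HBr) ≈ -9
acetate: pKₐ(CH₃COOH) ≈ 4.8
ethoxide: pKₐ(CH₃CH₂OH) ≈ 16
hydride: pKₐ(H₂) ≈ 36
The question asks for worst first, so the sequence is read in increasing leaving-group ability.

hydride < ethoxide < acetate < bromide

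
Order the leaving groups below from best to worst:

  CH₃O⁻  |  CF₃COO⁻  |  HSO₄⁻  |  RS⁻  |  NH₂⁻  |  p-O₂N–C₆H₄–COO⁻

Rank by basicity of the departing species: weakest base leaves most easily.
HSO₄⁻: pKₐ(H₂SO₄) ≈ -3 — conjugate base of a strong mineral acid
CF₃COO⁻: pKₐ(CF₃COOH) ≈ 0.2
p-O₂N–C₆H₄–COO⁻: pKₐ(p-nitrobenzoic acid) ≈ 3.4
RS⁻: pKₐ(RSH (a thiol)) ≈ 10.5 — moderately basic; rarely leaves without activation
CH₃O⁻: pKₐ(CH₃OH) ≈ 15.5
NH₂⁻: pKₐ(NH₃) ≈ 38 — extremely strong base; never a leaving group

HSO₄⁻ > CF₃COO⁻ > p-O₂N–C₆H₄–COO⁻ > RS⁻ > CH₃O⁻ > NH₂⁻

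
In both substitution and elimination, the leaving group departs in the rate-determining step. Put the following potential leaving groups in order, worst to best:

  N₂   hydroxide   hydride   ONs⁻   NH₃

A good leaving group is a weak base: the lower the pKₐ of its conjugate acid, the more readily it departs.
N₂: no meaningful conjugate acid; N₂ departs as an exceptionally stable neutral molecule
ONs⁻: pKₐ(p-O₂NC₆H₄SO₃H) ≈ -3.5 — p-nitro group further stabilises the sulfonate
NH₃: pKₐ(NH₄⁺) ≈ 9.2 — neutral but moderately basic; leaves from R–NH₃⁺
hydroxide: pKₐ(H₂O) ≈ 15.7 — strong base; essentially never leaves without prior activation
hydride: pKₐ(H₂) ≈ 36
Reversing gives the worst-to-best order requested.

hydride < hydroxide < NH₃ < ONs⁻ < N₂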